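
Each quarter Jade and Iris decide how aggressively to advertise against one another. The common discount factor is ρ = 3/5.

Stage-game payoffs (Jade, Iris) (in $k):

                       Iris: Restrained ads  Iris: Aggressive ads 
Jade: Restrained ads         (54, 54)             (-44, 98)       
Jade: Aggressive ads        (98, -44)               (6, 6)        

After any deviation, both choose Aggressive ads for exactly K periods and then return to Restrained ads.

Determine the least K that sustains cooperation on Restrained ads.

No profitable deviation requires (54−6)(ρ+…+ρ^K) ≥ 98−54, i.e. ρ+…+ρ^K ≥ 11/12 ≈ 0.9167.
With ρ = 3/5, the partial sums are K=1: 0.6000, K=2: 0.9600.
K = 2 is the first length at which the sum reaches 0.9167.

2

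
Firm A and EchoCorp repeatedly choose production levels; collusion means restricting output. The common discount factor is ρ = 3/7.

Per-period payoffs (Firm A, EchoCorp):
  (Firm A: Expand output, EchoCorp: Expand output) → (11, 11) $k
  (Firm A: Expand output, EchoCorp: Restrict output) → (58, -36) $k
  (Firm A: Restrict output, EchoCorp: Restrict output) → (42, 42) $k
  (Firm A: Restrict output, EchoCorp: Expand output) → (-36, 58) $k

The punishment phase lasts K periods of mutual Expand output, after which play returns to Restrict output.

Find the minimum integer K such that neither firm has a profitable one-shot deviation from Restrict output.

2

Need Σ_{k=1}^{K} ρ^k ≥ (58−42)/(42−11) = 0.5161 at ρ = 3/7.
At K = 1 the sum is 0.4286 < 0.5161; at K = 2 it is 0.6122 ≥ 0.5161.
So the minimum punishment length is K = 2.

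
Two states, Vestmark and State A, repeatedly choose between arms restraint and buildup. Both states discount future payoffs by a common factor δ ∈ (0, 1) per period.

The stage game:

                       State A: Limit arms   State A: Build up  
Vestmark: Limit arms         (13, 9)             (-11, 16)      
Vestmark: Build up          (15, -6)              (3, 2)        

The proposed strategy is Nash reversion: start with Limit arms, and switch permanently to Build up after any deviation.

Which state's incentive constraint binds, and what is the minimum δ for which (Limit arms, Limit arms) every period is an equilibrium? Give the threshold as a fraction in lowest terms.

State A; δ ≥ 1/2

Vestmark: cooperation gives 13 each period; deviation gives 15 once then 3 forever.
  13/(1−δ) ≥ 15 + 3δ/(1−δ) ⇒ δ ≥ 2/12 = 1/6.
State A: cooperation gives 9 each period; deviation gives 16 once then 2 forever.
  δ ≥ 7/14 = 1/2.
Both must hold, so the binding constraint is State A's: δ ≥ 1/2.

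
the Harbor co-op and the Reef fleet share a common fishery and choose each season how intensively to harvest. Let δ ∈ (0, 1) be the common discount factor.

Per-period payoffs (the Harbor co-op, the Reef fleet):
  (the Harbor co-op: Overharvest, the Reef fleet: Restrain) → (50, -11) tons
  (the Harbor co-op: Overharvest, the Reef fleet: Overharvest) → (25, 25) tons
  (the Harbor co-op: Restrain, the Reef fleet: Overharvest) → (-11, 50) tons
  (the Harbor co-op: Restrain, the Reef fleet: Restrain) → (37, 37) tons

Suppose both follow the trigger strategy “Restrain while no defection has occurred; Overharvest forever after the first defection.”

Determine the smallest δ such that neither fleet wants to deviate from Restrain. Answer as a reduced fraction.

Under grim trigger the critical discount factor is (T−C)/(T−P) with T = 50, C = 37, P = 25.
δ* = (50−37)/(50−25) = 13/25.

13/25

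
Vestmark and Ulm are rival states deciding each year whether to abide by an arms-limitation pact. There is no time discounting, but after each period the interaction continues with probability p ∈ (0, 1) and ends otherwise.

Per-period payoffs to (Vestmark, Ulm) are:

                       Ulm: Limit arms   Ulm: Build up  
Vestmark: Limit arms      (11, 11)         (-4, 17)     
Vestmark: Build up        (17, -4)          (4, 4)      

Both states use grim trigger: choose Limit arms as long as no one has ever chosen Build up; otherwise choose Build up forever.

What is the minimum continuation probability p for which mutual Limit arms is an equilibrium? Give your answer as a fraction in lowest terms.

With no time discounting, the continuation probability p plays the role of the discount factor.
Grim-trigger IC: 11/(1−p) ≥ 17 + 4p/(1−p) ⇒ p ≥ (17−11)/(17−4) = 6/13.

6/13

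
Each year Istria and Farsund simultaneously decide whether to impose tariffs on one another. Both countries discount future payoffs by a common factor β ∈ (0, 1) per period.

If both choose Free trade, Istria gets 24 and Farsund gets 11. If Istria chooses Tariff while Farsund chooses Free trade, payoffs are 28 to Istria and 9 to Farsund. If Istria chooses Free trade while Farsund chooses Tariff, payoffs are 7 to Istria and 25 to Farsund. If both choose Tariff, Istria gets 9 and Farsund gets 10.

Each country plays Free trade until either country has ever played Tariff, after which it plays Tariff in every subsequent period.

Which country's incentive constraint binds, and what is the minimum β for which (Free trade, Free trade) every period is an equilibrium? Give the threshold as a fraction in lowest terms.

Farsund; β ≥ 14/15

Istria's threshold: (28−24)/(28−9) = 4/19.
Farsund's threshold: (25−11)/(25−10) = 14/15.
4/19 < 14/15, so Farsund binds and β* = 14/15.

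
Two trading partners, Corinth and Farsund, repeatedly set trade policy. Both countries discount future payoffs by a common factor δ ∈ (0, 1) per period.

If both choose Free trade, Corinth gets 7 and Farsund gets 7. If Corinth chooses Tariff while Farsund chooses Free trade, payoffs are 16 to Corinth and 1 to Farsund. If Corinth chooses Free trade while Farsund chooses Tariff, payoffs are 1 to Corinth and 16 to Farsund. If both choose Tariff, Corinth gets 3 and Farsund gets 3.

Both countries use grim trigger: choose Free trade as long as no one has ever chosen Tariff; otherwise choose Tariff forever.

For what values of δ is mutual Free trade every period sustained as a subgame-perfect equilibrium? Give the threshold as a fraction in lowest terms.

Under grim trigger the critical discount factor is (T−C)/(T−P) with T = 16, C = 7, P = 3.
δ* = (16−7)/(16−3) = 9/13.

9/13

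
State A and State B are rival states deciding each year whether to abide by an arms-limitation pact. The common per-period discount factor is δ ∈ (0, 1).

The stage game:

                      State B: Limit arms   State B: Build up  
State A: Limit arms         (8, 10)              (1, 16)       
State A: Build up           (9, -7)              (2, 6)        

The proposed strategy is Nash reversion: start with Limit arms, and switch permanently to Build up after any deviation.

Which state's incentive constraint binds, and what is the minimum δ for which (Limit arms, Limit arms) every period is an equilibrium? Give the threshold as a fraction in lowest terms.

State B; δ ≥ 3/5

For State A: deviation gain 9−8 = 1, per-period punishment loss 8−2 = 6. IC gives δ ≥ 1/7.
For State B: gain 6, loss 4 per period, so δ ≥ 6/10 = 3/5.
The tighter constraint is State B's, so cooperation needs δ ≥ 3/5.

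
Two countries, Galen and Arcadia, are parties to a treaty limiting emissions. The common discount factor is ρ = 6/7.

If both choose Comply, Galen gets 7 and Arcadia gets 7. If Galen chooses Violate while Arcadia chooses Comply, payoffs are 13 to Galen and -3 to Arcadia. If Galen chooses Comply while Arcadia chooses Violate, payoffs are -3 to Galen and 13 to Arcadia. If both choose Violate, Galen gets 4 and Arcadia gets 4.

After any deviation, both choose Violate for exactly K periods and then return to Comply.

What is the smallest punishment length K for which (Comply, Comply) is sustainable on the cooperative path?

No profitable deviation requires (7−4)(ρ+…+ρ^K) ≥ 13−7, i.e. ρ+…+ρ^K ≥ 2 ≈ 2.0000.
With ρ = 6/7, the partial sums are K=1: 0.8571, K=2: 1.5918, K=3: 2.2216.
K = 3 is the first length at which the sum reaches 2.0000.

3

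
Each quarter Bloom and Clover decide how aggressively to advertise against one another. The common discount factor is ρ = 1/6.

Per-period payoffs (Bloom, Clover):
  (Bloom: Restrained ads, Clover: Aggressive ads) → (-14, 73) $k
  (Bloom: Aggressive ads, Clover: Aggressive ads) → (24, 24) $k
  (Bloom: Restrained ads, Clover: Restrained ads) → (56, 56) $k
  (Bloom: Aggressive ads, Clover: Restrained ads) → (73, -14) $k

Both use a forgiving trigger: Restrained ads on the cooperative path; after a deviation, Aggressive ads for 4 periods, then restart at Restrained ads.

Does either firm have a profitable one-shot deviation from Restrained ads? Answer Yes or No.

Yes

A one-shot deviation gives 73 now, then 24 for 4 periods, then back to 56.
Gain from deviating: (73−56) today; loss: (56−24) in each of the next 4 periods.
No-deviation condition: (56−24)(ρ+…+ρ^4) ≥ 73−56, i.e. ρ+…+ρ^4 ≥ 17/32.
At ρ = 1/6: ρ+…+ρ^4 = 0.1998 < 0.5312.
So cooperation is not sustainable.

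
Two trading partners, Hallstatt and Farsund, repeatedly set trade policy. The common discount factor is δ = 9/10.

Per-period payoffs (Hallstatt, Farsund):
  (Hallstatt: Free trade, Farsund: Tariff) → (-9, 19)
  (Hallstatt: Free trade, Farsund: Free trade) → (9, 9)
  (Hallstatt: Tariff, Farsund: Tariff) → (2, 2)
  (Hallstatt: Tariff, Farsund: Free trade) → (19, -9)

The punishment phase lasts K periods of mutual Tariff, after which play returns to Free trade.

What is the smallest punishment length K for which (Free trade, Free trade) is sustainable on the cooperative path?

2

IC: δ(1−δ^K)/(1−δ) ≥ (19−9)/(9−2) = 10/7.
With δ = 9/10: need 1 − δ^K ≥ 10/7·(1−9/10)/(9/10), i.e. δ^K ≤ 0.8413.
Since (9/10)^1 = 0.9000 and (9/10)^2 = 0.8100, the smallest such K is 2.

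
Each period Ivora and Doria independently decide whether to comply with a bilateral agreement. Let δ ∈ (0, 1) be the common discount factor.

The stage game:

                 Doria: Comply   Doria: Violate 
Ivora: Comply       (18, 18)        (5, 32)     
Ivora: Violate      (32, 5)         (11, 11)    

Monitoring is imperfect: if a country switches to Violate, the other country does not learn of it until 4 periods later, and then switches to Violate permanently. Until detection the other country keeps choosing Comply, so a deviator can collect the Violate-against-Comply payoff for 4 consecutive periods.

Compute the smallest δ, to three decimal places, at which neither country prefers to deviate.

0.904

The best deviation is to choose Violate for all 4 undetected periods, earning 32 each, then 11 forever once detected.
Deviation value: 32(1−δ^4)/(1−δ) + 11δ^4/(1−δ); cooperation value: 18/(1−δ).
IC: 18 ≥ 32(1−δ^4) + 11δ^4 = 32 − 21δ^4.
So δ^4 ≥ 14/21 = 2/3, giving δ ≥ (2/3)^(1/4) ≈ 0.904.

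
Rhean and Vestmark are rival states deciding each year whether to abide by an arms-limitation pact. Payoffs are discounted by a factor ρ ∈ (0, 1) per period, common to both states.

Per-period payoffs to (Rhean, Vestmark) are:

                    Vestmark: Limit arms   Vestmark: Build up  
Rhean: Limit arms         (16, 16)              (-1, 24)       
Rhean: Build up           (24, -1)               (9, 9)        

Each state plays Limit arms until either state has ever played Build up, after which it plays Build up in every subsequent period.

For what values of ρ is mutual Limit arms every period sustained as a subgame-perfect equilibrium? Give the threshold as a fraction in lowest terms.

Cooperation forever yields 16 each period: 16/(1−ρ).
Deviating yields 24 once, then 9 forever: 24 + 9ρ/(1−ρ).
No profitable deviation requires 16/(1−ρ) ≥ 24 + 9ρ/(1−ρ).
Multiplying by (1−ρ): 16 ≥ 24(1−ρ) + 9ρ = 24 − 15ρ.
So 15ρ ≥ 8, i.e. ρ ≥ 8/15.

8/15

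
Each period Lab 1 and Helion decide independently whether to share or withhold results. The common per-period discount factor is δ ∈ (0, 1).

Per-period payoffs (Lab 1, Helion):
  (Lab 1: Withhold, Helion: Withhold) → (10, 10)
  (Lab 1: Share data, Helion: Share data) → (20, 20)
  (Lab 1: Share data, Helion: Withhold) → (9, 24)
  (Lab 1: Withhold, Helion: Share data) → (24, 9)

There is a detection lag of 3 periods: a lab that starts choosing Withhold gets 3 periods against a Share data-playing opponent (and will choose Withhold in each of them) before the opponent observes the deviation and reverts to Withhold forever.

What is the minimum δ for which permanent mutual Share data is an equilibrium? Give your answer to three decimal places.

A deviator earns 24 for 3 periods, then 10 forever; cooperating earns 20 forever. Multiplying the IC by (1−δ):
20 ≥ 24(1−δ^3) + 10δ^3, so 14·δ^3 ≥ 4 and δ^3 ≥ 2/7.
δ ≥ (2/7)^(1/3) ≈ 0.659.

0.659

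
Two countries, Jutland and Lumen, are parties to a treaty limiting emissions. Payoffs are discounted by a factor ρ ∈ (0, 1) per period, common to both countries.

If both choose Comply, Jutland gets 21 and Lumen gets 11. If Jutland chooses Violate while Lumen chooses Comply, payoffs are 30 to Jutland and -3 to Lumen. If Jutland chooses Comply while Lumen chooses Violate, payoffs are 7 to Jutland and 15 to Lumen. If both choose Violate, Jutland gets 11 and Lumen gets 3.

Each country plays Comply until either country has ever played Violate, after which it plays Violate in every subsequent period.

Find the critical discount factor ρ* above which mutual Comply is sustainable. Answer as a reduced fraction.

9/19

For Jutland: deviation gain 30−21 = 9, per-period punishment loss 21−11 = 10. IC gives ρ ≥ 9/19.
For Lumen: gain 4, loss 8 per period, so ρ ≥ 4/12 = 1/3.
The tighter constraint is Jutland's, so cooperation needs ρ ≥ 9/19.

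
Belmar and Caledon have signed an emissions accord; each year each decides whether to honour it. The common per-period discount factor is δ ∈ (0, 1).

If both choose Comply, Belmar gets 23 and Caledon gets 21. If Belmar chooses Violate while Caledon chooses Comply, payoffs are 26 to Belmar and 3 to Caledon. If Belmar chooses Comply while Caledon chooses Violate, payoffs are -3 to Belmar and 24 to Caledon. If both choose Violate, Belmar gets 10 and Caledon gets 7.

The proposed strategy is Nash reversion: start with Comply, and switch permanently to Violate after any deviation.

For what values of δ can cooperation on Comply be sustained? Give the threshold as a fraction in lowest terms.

3/16

Belmar's threshold: (26−23)/(26−10) = 3/16.
Caledon's threshold: (24−21)/(24−7) = 3/17.
3/16 > 3/17, so Belmar binds and δ* = 3/16.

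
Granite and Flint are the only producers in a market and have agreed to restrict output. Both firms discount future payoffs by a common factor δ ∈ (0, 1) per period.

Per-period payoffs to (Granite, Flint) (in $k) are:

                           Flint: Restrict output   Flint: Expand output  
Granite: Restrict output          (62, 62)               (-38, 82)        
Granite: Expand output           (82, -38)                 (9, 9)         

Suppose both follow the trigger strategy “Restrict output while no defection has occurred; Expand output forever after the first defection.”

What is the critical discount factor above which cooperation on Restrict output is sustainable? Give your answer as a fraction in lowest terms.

20/73

Under grim trigger the critical discount factor is (T−C)/(T−P) with T = 82, C = 62, P = 9.
δ* = (82−62)/(82−9) = 20/73.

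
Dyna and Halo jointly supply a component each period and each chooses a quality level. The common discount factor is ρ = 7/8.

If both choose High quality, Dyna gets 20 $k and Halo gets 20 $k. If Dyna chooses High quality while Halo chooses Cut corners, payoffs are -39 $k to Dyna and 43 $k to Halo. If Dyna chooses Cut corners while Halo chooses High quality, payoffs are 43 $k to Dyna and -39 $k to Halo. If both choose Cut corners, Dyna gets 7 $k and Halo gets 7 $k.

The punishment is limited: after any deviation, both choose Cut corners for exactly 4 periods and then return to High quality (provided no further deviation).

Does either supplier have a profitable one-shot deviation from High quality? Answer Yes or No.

A one-shot deviation gives 43 now, then 7 for 4 periods, then back to 20.
Gain from deviating: (43−20) today; loss: (20−7) in each of the next 4 periods.
No-deviation condition: (20−7)(ρ+…+ρ^4) ≥ 43−20, i.e. ρ+…+ρ^4 ≥ 23/13.
At ρ = 7/8: ρ+…+ρ^4 = 2.8967 ≥ 1.7692.
So cooperation is sustainable.

No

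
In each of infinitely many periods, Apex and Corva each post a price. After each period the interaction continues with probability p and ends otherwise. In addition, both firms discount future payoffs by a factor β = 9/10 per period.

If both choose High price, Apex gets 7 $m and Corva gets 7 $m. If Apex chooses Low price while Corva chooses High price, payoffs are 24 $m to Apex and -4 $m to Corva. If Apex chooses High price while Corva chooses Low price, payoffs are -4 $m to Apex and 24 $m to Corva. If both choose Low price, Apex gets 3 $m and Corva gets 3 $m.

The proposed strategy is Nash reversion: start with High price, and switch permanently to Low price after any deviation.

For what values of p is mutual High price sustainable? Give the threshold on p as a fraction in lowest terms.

170/189

Expected continuation weight on next period's payoff is β·p = 9/10·p, which plays the role of the discount factor.
Cooperation requires 9/10·p ≥ (24−7)/(24−3) = 17/21, hence p ≥ 170/189.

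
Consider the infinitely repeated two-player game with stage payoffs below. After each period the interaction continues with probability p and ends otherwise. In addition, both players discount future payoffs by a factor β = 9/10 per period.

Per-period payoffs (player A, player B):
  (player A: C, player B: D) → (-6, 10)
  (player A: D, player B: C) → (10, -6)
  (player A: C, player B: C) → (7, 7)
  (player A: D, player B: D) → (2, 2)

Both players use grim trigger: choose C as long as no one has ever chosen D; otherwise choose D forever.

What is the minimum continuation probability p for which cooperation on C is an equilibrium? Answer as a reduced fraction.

Expected continuation weight on next period's payoff is β·p = 9/10·p, which plays the role of the discount factor.
Cooperation requires 9/10·p ≥ (10−7)/(10−2) = 3/8, hence p ≥ 5/12.

5/12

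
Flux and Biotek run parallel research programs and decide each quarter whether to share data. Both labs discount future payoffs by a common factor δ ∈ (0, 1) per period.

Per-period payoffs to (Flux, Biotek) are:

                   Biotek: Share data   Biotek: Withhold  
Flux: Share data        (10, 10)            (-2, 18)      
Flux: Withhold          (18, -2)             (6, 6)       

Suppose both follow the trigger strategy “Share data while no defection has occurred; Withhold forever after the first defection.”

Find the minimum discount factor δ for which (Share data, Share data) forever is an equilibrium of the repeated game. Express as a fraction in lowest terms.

2/3

One-period gain from deviating is 18 − 10 = 8. The loss is 10 − 6 = 4 in every subsequent period, with present value 4·δ/(1−δ).
Deviation is unprofitable when 4·δ/(1−δ) ≥ 8, i.e. δ/(1−δ) ≥ 2.
Equivalently δ ≥ 8/(8+4) = 2/3.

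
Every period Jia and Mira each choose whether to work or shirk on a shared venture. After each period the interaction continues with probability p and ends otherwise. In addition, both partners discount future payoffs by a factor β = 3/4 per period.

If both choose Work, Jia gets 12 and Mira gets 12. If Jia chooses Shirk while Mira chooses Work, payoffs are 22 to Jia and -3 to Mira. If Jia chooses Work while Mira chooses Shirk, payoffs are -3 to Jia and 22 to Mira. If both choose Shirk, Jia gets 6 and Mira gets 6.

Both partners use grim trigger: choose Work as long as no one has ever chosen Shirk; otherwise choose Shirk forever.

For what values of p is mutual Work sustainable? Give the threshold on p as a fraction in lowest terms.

Expected continuation weight on next period's payoff is β·p = 3/4·p, which plays the role of the discount factor.
Cooperation requires 3/4·p ≥ (22−12)/(22−6) = 5/8, hence p ≥ 5/6.

5/6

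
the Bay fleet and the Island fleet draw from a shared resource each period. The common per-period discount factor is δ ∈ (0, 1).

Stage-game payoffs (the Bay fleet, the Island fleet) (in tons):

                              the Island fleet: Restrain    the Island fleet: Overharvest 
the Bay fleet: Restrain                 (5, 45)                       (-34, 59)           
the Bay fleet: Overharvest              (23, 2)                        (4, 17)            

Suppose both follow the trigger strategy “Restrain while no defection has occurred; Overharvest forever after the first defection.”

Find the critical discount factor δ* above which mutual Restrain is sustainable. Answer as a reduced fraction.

18/19

For the Bay fleet: deviation gain 23−5 = 18, per-period punishment loss 5−4 = 1. IC gives δ ≥ 18/19.
For the Island fleet: gain 14, loss 28 per period, so δ ≥ 14/42 = 1/3.
The tighter constraint is the Bay fleet's, so cooperation needs δ ≥ 18/19.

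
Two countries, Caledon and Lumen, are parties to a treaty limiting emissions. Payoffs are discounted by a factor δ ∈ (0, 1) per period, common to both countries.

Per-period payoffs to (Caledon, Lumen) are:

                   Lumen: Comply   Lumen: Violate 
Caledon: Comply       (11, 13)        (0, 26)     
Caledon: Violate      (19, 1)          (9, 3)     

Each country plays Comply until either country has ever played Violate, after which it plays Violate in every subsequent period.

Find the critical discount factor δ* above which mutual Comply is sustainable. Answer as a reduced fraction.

4/5

Caledon's threshold: (19−11)/(19−9) = 4/5.
Lumen's threshold: (26−13)/(26−3) = 13/23.
4/5 > 13/23, so Caledon binds and δ* = 4/5.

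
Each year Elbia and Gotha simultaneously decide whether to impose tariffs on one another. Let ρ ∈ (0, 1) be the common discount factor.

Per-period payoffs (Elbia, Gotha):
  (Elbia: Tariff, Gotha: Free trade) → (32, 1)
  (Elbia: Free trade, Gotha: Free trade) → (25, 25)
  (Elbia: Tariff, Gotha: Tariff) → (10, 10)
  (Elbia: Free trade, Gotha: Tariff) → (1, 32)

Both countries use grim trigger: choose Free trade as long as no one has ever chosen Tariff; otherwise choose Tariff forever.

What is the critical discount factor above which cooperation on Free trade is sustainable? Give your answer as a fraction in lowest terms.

7/22

Under grim trigger the critical discount factor is (T−C)/(T−P) with T = 32, C = 25, P = 10.
ρ* = (32−25)/(32−10) = 7/22.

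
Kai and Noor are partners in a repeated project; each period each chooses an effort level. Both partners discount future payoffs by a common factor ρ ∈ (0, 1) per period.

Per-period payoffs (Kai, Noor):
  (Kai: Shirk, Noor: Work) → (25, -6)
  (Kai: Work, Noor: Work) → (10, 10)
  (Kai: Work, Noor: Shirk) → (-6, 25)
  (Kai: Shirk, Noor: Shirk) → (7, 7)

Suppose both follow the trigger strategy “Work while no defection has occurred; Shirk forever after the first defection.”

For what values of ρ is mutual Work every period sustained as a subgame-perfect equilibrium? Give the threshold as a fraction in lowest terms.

Under grim trigger the critical discount factor is (T−C)/(T−P) with T = 25, C = 10, P = 7.
ρ* = (25−10)/(25−7) = 15/18 = 5/6.

5/6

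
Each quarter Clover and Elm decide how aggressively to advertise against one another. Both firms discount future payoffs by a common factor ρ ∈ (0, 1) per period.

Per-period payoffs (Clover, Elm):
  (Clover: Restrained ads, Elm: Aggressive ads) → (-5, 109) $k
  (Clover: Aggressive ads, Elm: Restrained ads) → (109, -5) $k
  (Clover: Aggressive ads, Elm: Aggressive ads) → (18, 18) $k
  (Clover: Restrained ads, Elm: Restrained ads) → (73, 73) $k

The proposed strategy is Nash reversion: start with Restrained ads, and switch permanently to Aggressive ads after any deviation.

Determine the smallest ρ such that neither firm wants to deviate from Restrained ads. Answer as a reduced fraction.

Under grim trigger the critical discount factor is (T−C)/(T−P) with T = 109, C = 73, P = 18.
ρ* = (109−73)/(109−18) = 36/91.

36/91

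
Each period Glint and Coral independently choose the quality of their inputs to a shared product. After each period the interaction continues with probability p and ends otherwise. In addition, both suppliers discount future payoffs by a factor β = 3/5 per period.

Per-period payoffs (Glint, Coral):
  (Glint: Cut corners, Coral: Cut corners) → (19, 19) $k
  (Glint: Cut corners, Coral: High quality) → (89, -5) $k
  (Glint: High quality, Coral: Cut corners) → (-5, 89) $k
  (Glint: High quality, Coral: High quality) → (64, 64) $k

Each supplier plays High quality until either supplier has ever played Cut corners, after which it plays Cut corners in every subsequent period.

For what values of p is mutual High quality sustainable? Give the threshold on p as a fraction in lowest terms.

25/42

With continuation probability p and discount β, the effective per-period discount factor is βp.
Grim-trigger IC: βp ≥ (89−64)/(89−19) = 5/14.
So p ≥ (5/14)/(3/5) = 25/42.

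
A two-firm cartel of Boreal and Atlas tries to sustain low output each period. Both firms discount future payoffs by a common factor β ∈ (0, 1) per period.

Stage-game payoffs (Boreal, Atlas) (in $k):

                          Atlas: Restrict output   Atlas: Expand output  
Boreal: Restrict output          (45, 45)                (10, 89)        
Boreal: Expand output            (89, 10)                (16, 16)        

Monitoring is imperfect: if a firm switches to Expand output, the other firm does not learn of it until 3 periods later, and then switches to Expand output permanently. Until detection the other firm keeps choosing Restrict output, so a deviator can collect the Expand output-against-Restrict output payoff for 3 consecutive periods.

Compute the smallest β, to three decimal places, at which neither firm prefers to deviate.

0.845

A deviator earns 89 for 3 periods, then 16 forever; cooperating earns 45 forever. Multiplying the IC by (1−β):
45 ≥ 89(1−β^3) + 16β^3, so 73·β^3 ≥ 44 and β^3 ≥ 44/73.
β ≥ (44/73)^(1/3) ≈ 0.845.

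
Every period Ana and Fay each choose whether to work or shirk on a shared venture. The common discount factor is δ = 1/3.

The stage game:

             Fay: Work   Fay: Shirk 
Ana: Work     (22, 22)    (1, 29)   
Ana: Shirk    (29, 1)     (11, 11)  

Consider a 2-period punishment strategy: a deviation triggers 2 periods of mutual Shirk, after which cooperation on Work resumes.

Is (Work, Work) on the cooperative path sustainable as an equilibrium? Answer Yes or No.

No

IC: δ+…+δ^2 ≥ (29−22)/(22−11) = 7/11.
At δ = 1/3: partial sum = 0.4444 < 0.6364. Cooperation not sustainable.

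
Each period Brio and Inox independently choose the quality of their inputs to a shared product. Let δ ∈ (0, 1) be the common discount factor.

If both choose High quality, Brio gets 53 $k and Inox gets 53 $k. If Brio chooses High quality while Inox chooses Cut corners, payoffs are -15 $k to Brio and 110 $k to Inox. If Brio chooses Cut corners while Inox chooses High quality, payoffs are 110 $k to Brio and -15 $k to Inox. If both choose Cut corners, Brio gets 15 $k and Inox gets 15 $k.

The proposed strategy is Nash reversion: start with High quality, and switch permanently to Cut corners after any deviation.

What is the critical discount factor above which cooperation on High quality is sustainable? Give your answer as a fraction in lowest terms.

3/5

One-period gain from deviating is 110 − 53 = 57. The loss is 53 − 15 = 38 in every subsequent period, with present value 38·δ/(1−δ).
Deviation is unprofitable when 38·δ/(1−δ) ≥ 57, i.e. δ/(1−δ) ≥ 3/2.
Equivalently δ ≥ 57/(57+38) = 3/5.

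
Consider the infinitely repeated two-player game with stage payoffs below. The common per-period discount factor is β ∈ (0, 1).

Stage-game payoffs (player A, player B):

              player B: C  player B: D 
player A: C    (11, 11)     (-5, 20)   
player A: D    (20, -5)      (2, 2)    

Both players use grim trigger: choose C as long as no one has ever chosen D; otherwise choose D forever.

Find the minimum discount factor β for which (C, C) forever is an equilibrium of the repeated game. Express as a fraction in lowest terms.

1/2

Under grim trigger the critical discount factor is (T−C)/(T−P) with T = 20, C = 11, P = 2.
β* = (20−11)/(20−2) = 9/18 = 1/2.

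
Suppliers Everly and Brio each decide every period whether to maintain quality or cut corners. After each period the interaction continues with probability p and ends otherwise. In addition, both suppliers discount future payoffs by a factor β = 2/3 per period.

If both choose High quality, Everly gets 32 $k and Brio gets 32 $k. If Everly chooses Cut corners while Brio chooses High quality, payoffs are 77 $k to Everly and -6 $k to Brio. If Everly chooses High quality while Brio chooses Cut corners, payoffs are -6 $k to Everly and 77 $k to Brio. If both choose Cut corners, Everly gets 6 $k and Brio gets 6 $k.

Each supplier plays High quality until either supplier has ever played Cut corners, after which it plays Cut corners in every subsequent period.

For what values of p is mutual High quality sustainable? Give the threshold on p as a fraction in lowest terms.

135/142

Expected continuation weight on next period's payoff is β·p = 2/3·p, which plays the role of the discount factor.
Cooperation requires 2/3·p ≥ (77−32)/(77−6) = 45/71, hence p ≥ 135/142.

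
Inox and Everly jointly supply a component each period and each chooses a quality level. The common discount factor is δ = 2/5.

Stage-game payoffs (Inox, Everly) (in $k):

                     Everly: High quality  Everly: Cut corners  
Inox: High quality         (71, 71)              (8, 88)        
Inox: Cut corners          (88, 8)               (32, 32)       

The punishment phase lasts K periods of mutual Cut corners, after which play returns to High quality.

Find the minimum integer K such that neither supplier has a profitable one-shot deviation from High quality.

2

IC: δ(1−δ^K)/(1−δ) ≥ (88−71)/(71−32) = 17/39.
With δ = 2/5: need 1 − δ^K ≥ 17/39·(1−2/5)/(2/5), i.e. δ^K ≤ 0.3462.
Since (2/5)^1 = 0.4000 and (2/5)^2 = 0.1600, the smallest such K is 2.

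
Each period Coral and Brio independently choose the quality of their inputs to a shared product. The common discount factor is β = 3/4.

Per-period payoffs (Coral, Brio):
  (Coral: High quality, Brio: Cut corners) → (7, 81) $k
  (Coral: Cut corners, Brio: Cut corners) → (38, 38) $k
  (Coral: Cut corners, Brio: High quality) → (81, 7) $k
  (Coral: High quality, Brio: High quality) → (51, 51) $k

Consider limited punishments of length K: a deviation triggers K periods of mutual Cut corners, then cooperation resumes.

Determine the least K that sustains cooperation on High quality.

Need Σ_{k=1}^{K} β^k ≥ (81−51)/(51−38) = 2.3077 at β = 3/4.
At K = 5 the sum is 2.2881 < 2.3077; at K = 6 it is 2.4661 ≥ 2.3077.
So the minimum punishment length is K = 6.

6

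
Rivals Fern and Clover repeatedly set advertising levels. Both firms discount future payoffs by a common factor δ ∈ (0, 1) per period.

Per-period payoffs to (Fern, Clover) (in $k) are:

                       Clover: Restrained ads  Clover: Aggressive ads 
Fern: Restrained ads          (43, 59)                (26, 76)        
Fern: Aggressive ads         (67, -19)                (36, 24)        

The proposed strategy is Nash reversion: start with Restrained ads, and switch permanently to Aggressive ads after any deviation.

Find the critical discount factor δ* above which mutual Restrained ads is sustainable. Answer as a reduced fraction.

Fern: cooperation gives 43 each period; deviation gives 67 once then 36 forever.
  43/(1−δ) ≥ 67 + 36δ/(1−δ) ⇒ δ ≥ 24/31.
Clover: cooperation gives 59 each period; deviation gives 76 once then 24 forever.
  δ ≥ 17/52.
Both must hold, so the binding constraint is Fern's: δ ≥ 24/31.

24/31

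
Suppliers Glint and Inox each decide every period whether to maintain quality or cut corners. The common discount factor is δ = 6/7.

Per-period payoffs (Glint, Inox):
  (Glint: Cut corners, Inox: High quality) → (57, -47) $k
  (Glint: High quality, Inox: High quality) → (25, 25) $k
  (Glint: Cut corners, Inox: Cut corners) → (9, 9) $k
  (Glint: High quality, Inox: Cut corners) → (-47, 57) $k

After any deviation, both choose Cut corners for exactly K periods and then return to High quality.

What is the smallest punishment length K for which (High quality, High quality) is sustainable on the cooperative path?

No profitable deviation requires (25−9)(δ+…+δ^K) ≥ 57−25, i.e. δ+…+δ^K ≥ 2 ≈ 2.0000.
With δ = 6/7, the partial sums are K=1: 0.8571, K=2: 1.5918, K=3: 2.2216.
K = 3 is the first length at which the sum reaches 2.0000.

3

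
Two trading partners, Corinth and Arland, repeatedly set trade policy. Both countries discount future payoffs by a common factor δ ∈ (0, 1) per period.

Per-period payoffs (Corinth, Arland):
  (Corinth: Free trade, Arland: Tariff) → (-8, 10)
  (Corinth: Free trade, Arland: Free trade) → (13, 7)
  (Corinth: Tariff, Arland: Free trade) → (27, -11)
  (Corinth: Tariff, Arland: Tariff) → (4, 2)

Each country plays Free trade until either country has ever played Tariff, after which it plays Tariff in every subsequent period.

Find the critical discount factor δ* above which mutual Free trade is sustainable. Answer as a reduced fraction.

14/23

Corinth: cooperation gives 13 each period; deviation gives 27 once then 4 forever.
  13/(1−δ) ≥ 27 + 4δ/(1−δ) ⇒ δ ≥ 14/23.
Arland: cooperation gives 7 each period; deviation gives 10 once then 2 forever.
  δ ≥ 3/8.
Both must hold, so the binding constraint is Corinth's: δ ≥ 14/23.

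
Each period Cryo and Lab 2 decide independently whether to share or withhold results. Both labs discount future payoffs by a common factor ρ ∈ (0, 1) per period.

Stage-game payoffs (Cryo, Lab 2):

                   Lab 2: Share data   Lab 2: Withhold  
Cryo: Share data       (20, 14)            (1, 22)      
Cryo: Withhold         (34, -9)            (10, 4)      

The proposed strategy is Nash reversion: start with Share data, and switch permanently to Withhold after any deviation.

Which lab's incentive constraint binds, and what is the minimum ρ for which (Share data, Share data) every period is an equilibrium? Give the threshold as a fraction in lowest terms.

Cryo; ρ ≥ 7/12

For Cryo: deviation gain 34−20 = 14, per-period punishment loss 20−10 = 10. IC gives ρ ≥ 14/24 = 7/12.
For Lab 2: gain 8, loss 10 per period, so ρ ≥ 8/18 = 4/9.
The tighter constraint is Cryo's, so cooperation needs ρ ≥ 7/12.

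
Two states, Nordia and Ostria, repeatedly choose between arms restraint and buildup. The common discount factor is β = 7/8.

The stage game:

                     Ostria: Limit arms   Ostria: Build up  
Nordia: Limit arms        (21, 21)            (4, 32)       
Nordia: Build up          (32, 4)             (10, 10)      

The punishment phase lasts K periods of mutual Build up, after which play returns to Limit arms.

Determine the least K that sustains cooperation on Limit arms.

No profitable deviation requires (21−10)(β+…+β^K) ≥ 32−21, i.e. β+…+β^K ≥ 1 ≈ 1.0000.
With β = 7/8, the partial sums are K=1: 0.8750, K=2: 1.6406.
K = 2 is the first length at which the sum reaches 1.0000.

2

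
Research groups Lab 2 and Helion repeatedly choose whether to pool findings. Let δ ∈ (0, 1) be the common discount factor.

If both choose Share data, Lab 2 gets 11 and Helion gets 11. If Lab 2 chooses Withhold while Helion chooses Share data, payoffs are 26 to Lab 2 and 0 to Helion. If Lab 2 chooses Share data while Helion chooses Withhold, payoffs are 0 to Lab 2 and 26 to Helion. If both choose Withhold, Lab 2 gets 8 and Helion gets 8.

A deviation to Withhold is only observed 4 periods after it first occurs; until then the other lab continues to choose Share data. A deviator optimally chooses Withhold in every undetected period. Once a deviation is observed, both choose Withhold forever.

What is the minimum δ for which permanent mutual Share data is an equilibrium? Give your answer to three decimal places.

0.955

A deviator earns 26 for 4 periods, then 8 forever; cooperating earns 11 forever. Multiplying the IC by (1−δ):
11 ≥ 26(1−δ^4) + 8δ^4, so 18·δ^4 ≥ 15 and δ^4 ≥ 5/6.
δ ≥ (5/6)^(1/4) ≈ 0.955.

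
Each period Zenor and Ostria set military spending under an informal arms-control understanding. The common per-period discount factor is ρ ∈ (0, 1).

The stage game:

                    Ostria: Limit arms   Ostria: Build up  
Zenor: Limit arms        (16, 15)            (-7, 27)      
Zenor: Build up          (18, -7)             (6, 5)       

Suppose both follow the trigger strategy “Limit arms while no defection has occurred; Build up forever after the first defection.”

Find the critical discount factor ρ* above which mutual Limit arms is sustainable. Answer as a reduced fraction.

6/11

For Zenor: deviation gain 18−16 = 2, per-period punishment loss 16−6 = 10. IC gives ρ ≥ 2/12 = 1/6.
For Ostria: gain 12, loss 10 per period, so ρ ≥ 12/22 = 6/11.
The tighter constraint is Ostria's, so cooperation needs ρ ≥ 6/11.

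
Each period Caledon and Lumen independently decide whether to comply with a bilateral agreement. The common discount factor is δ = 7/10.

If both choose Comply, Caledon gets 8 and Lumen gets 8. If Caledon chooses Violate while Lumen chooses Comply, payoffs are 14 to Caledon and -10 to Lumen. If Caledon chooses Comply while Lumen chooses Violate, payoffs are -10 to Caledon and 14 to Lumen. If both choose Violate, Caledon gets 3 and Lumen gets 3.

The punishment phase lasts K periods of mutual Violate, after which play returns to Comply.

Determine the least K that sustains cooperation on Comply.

3

No profitable deviation requires (8−3)(δ+…+δ^K) ≥ 14−8, i.e. δ+…+δ^K ≥ 6/5 ≈ 1.2000.
With δ = 7/10, the partial sums are K=1: 0.7000, K=2: 1.1900, K=3: 1.5330.
K = 3 is the first length at which the sum reaches 1.2000.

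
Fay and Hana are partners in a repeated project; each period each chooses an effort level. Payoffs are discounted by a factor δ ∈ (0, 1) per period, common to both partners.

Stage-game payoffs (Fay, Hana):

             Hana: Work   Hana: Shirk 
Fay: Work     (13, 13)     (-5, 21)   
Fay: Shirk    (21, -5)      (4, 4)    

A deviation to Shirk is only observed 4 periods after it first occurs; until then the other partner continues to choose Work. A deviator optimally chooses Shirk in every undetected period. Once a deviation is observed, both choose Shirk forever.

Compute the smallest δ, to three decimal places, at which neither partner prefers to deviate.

The best deviation is to choose Shirk for all 4 undetected periods, earning 21 each, then 4 forever once detected.
Deviation value: 21(1−δ^4)/(1−δ) + 4δ^4/(1−δ); cooperation value: 13/(1−δ).
IC: 13 ≥ 21(1−δ^4) + 4δ^4 = 21 − 17δ^4.
So δ^4 ≥ 8/17, giving δ ≥ (8/17)^(1/4) ≈ 0.828.

0.828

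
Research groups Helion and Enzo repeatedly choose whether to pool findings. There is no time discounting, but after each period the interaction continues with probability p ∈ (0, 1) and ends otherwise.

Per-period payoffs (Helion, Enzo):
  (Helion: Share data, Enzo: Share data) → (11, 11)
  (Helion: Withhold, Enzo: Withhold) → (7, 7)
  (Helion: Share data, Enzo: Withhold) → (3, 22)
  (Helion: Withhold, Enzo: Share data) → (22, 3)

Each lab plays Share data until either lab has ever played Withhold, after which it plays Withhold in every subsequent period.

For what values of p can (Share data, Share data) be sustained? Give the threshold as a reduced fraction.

11/15

With no time discounting, the continuation probability p plays the role of the discount factor.
Grim-trigger IC: 11/(1−p) ≥ 22 + 7p/(1−p) ⇒ p ≥ (22−11)/(22−7) = 11/15.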